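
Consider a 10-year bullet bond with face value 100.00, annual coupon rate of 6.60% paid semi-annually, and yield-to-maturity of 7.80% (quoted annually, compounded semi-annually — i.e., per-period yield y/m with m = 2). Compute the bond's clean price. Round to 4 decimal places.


Coupon per period c = face * coupon_rate / m = 3.300000
Periods per year m = 2; per-period yield y/m = 0.039000
Number of cashflows N = 20
Cashflows (t years, CF_t, discount factor 1/(1+y/m)^(m*t), PV):
  t = 0.5000: CF_t = 3.300000, DF = 0.962464, PV = 3.176131
  t = 1.0000: CF_t = 3.300000, DF = 0.926337, PV = 3.056911
  t = 1.5000: CF_t = 3.300000, DF = 0.891566, PV = 2.942167
  t = 2.0000: CF_t = 3.300000, DF = 0.858100, PV = 2.831729
  t = 2.5000: CF_t = 3.300000, DF = 0.825890, PV = 2.725437
  t = 3.0000: CF_t = 3.300000, DF = 0.794889, PV = 2.623135
  t = 3.5000: CF_t = 3.300000, DF = 0.765052, PV = 2.524673
  t = 4.0000: CF_t = 3.300000, DF = 0.736335, PV = 2.429906
  t = 4.5000: CF_t = 3.300000, DF = 0.708696, PV = 2.338697
  t = 5.0000: CF_t = 3.300000, DF = 0.682094, PV = 2.250912
  t = 5.5000: CF_t = 3.300000, DF = 0.656491, PV = 2.166421
  t = 6.0000: CF_t = 3.300000, DF = 0.631849, PV = 2.085102
  t = 6.5000: CF_t = 3.300000, DF = 0.608132, PV = 2.006836
  t = 7.0000: CF_t = 3.300000, DF = 0.585305, PV = 1.931507
  t = 7.5000: CF_t = 3.300000, DF = 0.563335, PV = 1.859006
  t = 8.0000: CF_t = 3.300000, DF = 0.542190, PV = 1.789226
  t = 8.5000: CF_t = 3.300000, DF = 0.521838, PV = 1.722065
  t = 9.0000: CF_t = 3.300000, DF = 0.502250, PV = 1.657426
  t = 9.5000: CF_t = 3.300000, DF = 0.483398, PV = 1.595212
  t = 10.0000: CF_t = 103.300000, DF = 0.465253, PV = 48.060620
Price P = sum_t PV_t = 91.773121

Answer: Price = 91.7731


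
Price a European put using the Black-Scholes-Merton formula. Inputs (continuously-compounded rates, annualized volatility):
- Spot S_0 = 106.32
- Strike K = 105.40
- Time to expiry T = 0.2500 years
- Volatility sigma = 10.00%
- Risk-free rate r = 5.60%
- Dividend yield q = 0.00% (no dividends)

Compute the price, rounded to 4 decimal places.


Answer: Price = 1.1163

Derivation:
d1 = (ln(S/K) + (r - q + 0.5*sigma^2) * T) / (sigma * sqrt(T)) = 0.47881557
d2 = d1 - sigma * sqrt(T) = 0.42881557
exp(-rT) = 0.98609754; exp(-qT) = 1.00000000
P = K * exp(-rT) * N(-d2) - S_0 * exp(-qT) * N(-d1)
N(-d1) = 0.31603492; N(-d2) = 0.33402872
P = 105.4000 * 0.98609754 * 0.33402872 - 106.3200 * 1.00000000 * 0.31603492 = 1.1163


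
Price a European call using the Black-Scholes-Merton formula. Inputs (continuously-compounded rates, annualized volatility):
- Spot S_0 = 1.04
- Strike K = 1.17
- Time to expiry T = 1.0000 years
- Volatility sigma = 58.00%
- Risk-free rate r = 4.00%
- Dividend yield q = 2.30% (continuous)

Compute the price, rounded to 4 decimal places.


Answer: Price = 0.1939

Derivation:
d1 = (ln(S/K) + (r - q + 0.5*sigma^2) * T) / (sigma * sqrt(T)) = 0.11623615
d2 = d1 - sigma * sqrt(T) = -0.46376385
exp(-rT) = 0.96078944; exp(-qT) = 0.97726248
C = S_0 * exp(-qT) * N(d1) - K * exp(-rT) * N(d2)
N(d1) = 0.54626730; N(d2) = 0.32140847
C = 1.0400 * 0.97726248 * 0.54626730 - 1.1700 * 0.96078944 * 0.32140847 = 0.1939


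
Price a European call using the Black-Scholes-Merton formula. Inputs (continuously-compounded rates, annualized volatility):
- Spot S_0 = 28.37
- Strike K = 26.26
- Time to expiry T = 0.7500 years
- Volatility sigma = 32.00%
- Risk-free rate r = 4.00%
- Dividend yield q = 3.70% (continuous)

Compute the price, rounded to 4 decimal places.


Answer: Price = 4.0983

Derivation:
d1 = (ln(S/K) + (r - q + 0.5*sigma^2) * T) / (sigma * sqrt(T)) = 0.42556265
d2 = d1 - sigma * sqrt(T) = 0.14843452
exp(-rT) = 0.97044553; exp(-qT) = 0.97263149
C = S_0 * exp(-qT) * N(d1) - K * exp(-rT) * N(d2)
N(d1) = 0.66478672; N(d2) = 0.55900007
C = 28.3700 * 0.97263149 * 0.66478672 - 26.2600 * 0.97044553 * 0.55900007 = 4.0983


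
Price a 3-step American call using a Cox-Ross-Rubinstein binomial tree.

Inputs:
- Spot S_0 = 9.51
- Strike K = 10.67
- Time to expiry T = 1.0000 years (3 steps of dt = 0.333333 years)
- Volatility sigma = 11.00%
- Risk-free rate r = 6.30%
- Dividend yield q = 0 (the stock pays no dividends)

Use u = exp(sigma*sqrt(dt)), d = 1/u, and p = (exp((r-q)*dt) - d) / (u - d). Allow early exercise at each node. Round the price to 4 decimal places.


dt = T/N = 0.333333
u = exp(sigma*sqrt(dt)) = 1.065569; d = 1/u = 0.938466
p = (exp((r-q)*dt) - d) / (u - d) = 0.651096
Discount per step: exp(-r*dt) = 0.979219
Stock lattice S(k, i) with i counting down-moves:
  k=0: S(0,0) = 9.5100
  k=1: S(1,0) = 10.1336; S(1,1) = 8.9248
  k=2: S(2,0) = 10.7980; S(2,1) = 9.5100; S(2,2) = 8.3756
  k=3: S(3,0) = 11.5060; S(3,1) = 10.1336; S(3,2) = 8.9248; S(3,3) = 7.8602
Terminal payoffs V(N, i) = max(S_T - K, 0):
  V(3,0) = 0.836010; V(3,1) = 0.000000; V(3,2) = 0.000000; V(3,3) = 0.000000
Backward induction: V(k, i) = exp(-r*dt) * [p * V(k+1, i) + (1-p) * V(k+1, i+1)]; then take max(V_cont, immediate exercise) for American.
  V(2,0) = exp(-r*dt) * [p*0.836010 + (1-p)*0.000000] = 0.533011; exercise = 0.128000; V(2,0) = max -> 0.533011
  V(2,1) = exp(-r*dt) * [p*0.000000 + (1-p)*0.000000] = 0.000000; exercise = 0.000000; V(2,1) = max -> 0.000000
  V(2,2) = exp(-r*dt) * [p*0.000000 + (1-p)*0.000000] = 0.000000; exercise = 0.000000; V(2,2) = max -> 0.000000
  V(1,0) = exp(-r*dt) * [p*0.533011 + (1-p)*0.000000] = 0.339830; exercise = 0.000000; V(1,0) = max -> 0.339830
  V(1,1) = exp(-r*dt) * [p*0.000000 + (1-p)*0.000000] = 0.000000; exercise = 0.000000; V(1,1) = max -> 0.000000
  V(0,0) = exp(-r*dt) * [p*0.339830 + (1-p)*0.000000] = 0.216664; exercise = 0.000000; V(0,0) = max -> 0.216664

Answer: Price = V(0,0) = 0.2167


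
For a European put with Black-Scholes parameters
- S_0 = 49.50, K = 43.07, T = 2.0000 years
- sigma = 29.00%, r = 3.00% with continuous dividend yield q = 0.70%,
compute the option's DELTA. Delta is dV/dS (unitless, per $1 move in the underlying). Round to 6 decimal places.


d1 = 0.6565022467; d2 = 0.2463803136
phi(d1) = 0.3216034117; exp(-qT) = 0.9860975443; exp(-rT) = 0.9417645336
N(-d1) = 0.2557505112
Delta = -exp(-qT) * N(-d1) = -0.9860975443 * 0.2557505112 = -0.252195

Answer: Delta = -0.252195


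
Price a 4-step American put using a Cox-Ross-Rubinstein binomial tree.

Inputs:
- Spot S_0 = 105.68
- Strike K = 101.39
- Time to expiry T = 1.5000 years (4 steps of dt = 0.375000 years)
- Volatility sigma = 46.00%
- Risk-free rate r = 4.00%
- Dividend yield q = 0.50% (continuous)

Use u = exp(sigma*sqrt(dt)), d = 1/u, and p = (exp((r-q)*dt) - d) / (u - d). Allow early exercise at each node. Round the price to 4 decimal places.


dt = T/N = 0.375000
u = exp(sigma*sqrt(dt)) = 1.325370; d = 1/u = 0.754507
p = (exp((r-q)*dt) - d) / (u - d) = 0.453182
Discount per step: exp(-r*dt) = 0.985112
Stock lattice S(k, i) with i counting down-moves:
  k=0: S(0,0) = 105.6800
  k=1: S(1,0) = 140.0651; S(1,1) = 79.7363
  k=2: S(2,0) = 185.6380; S(2,1) = 105.6800; S(2,2) = 60.1615
  k=3: S(3,0) = 246.0389; S(3,1) = 140.0651; S(3,2) = 79.7363; S(3,3) = 45.3923
  k=4: S(4,0) = 326.0925; S(4,1) = 185.6380; S(4,2) = 105.6800; S(4,3) = 60.1615; S(4,4) = 34.2488
Terminal payoffs V(N, i) = max(K - S_T, 0):
  V(4,0) = 0.000000; V(4,1) = 0.000000; V(4,2) = 0.000000; V(4,3) = 41.228476; V(4,4) = 67.141239
Backward induction: V(k, i) = exp(-r*dt) * [p * V(k+1, i) + (1-p) * V(k+1, i+1)]; then take max(V_cont, immediate exercise) for American.
  V(3,0) = exp(-r*dt) * [p*0.000000 + (1-p)*0.000000] = 0.000000; exercise = 0.000000; V(3,0) = max -> 0.000000
  V(3,1) = exp(-r*dt) * [p*0.000000 + (1-p)*0.000000] = 0.000000; exercise = 0.000000; V(3,1) = max -> 0.000000
  V(3,2) = exp(-r*dt) * [p*0.000000 + (1-p)*41.228476] = 22.208820; exercise = 21.653748; V(3,2) = max -> 22.208820
  V(3,3) = exp(-r*dt) * [p*41.228476 + (1-p)*67.141239] = 54.573266; exercise = 55.997736; V(3,3) = max -> 55.997736
  V(2,0) = exp(-r*dt) * [p*0.000000 + (1-p)*0.000000] = 0.000000; exercise = 0.000000; V(2,0) = max -> 0.000000
  V(2,1) = exp(-r*dt) * [p*0.000000 + (1-p)*22.208820] = 11.963374; exercise = 0.000000; V(2,1) = max -> 11.963374
  V(2,2) = exp(-r*dt) * [p*22.208820 + (1-p)*55.997736] = 40.079476; exercise = 41.228476; V(2,2) = max -> 41.228476
  V(1,0) = exp(-r*dt) * [p*0.000000 + (1-p)*11.963374] = 6.444391; exercise = 0.000000; V(1,0) = max -> 6.444391
  V(1,1) = exp(-r*dt) * [p*11.963374 + (1-p)*41.228476] = 27.549692; exercise = 21.653748; V(1,1) = max -> 27.549692
  V(0,0) = exp(-r*dt) * [p*6.444391 + (1-p)*27.549692] = 17.717381; exercise = 0.000000; V(0,0) = max -> 17.717381

Answer: Price = V(0,0) = 17.7174


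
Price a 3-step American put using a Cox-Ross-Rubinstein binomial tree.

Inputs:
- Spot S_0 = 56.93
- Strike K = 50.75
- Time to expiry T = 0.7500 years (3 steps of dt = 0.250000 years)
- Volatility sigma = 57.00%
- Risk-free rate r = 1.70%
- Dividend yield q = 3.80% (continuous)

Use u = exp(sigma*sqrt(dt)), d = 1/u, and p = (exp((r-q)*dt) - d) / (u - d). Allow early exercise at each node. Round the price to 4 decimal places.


Answer: Price = V(0,0) = 8.4294

Derivation:
dt = T/N = 0.250000
u = exp(sigma*sqrt(dt)) = 1.329762; d = 1/u = 0.752014
p = (exp((r-q)*dt) - d) / (u - d) = 0.420165
Discount per step: exp(-r*dt) = 0.995759
Stock lattice S(k, i) with i counting down-moves:
  k=0: S(0,0) = 56.9300
  k=1: S(1,0) = 75.7034; S(1,1) = 42.8122
  k=2: S(2,0) = 100.6674; S(2,1) = 56.9300; S(2,2) = 32.1954
  k=3: S(3,0) = 133.8637; S(3,1) = 75.7034; S(3,2) = 42.8122; S(3,3) = 24.2114
Terminal payoffs V(N, i) = max(K - S_T, 0):
  V(3,0) = 0.000000; V(3,1) = 0.000000; V(3,2) = 7.937829; V(3,3) = 26.538628
Backward induction: V(k, i) = exp(-r*dt) * [p * V(k+1, i) + (1-p) * V(k+1, i+1)]; then take max(V_cont, immediate exercise) for American.
  V(2,0) = exp(-r*dt) * [p*0.000000 + (1-p)*0.000000] = 0.000000; exercise = 0.000000; V(2,0) = max -> 0.000000
  V(2,1) = exp(-r*dt) * [p*0.000000 + (1-p)*7.937829] = 4.583110; exercise = 0.000000; V(2,1) = max -> 4.583110
  V(2,2) = exp(-r*dt) * [p*7.937829 + (1-p)*26.538628] = 18.643815; exercise = 18.554637; V(2,2) = max -> 18.643815
  V(1,0) = exp(-r*dt) * [p*0.000000 + (1-p)*4.583110] = 2.646176; exercise = 0.000000; V(1,0) = max -> 2.646176
  V(1,1) = exp(-r*dt) * [p*4.583110 + (1-p)*18.643815] = 12.681983; exercise = 7.937829; V(1,1) = max -> 12.681983
  V(0,0) = exp(-r*dt) * [p*2.646176 + (1-p)*12.681983] = 8.429385; exercise = 0.000000; V(0,0) = max -> 8.429385


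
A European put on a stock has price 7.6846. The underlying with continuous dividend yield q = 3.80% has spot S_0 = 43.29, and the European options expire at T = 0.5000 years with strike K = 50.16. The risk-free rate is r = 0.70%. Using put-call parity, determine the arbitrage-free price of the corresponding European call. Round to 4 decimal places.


Put-call parity: C - P = S_0 * exp(-qT) - K * exp(-rT).
S_0 * exp(-qT) = 43.2900 * 0.98117936 = 42.47525459
K * exp(-rT) = 50.1600 * 0.99650612 = 49.98474687
C = P + S*exp(-qT) - K*exp(-rT)
C = 7.6846 + 42.47525459 - 49.98474687 = 0.1751

Answer: Call price = 0.1751


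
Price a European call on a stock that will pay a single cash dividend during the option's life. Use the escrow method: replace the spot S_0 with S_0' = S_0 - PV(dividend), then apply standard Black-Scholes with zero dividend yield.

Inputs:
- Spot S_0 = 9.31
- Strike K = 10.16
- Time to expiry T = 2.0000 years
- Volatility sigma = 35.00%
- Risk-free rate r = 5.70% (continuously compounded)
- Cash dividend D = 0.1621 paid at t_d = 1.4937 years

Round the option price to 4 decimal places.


PV(D) = D * exp(-r * t_d) = 0.1621 * 0.91838288 = 0.14886986
S_0' = S_0 - PV(D) = 9.3100 - 0.14886986 = 9.16113014
d1 = (ln(S_0'/K) + (r + sigma^2/2)*T) / (sigma*sqrt(T)) = 0.26872301
d2 = d1 - sigma*sqrt(T) = -0.22625173
exp(-rT) = 0.89225796
N(d1) = 0.60592858; N(d2) = 0.41050282
C = S_0' * N(d1) - K * exp(-rT) * N(d2) = 9.16113014 * 0.60592858 - 10.1600 * 0.89225796 * 0.41050282 = 1.8296

Answer: Price = 1.8296


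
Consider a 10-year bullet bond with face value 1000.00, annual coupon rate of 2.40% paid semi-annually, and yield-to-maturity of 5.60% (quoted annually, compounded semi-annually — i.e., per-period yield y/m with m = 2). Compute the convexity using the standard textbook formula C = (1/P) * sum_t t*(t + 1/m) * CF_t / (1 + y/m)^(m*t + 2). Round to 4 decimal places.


Answer: Convexity = 83.1266

Derivation:
Coupon per period c = face * coupon_rate / m = 12.000000
Periods per year m = 2; per-period yield y/m = 0.028000
Number of cashflows N = 20
Cashflows (t years, CF_t, discount factor 1/(1+y/m)^(m*t), PV):
  t = 0.5000: CF_t = 12.000000, DF = 0.972763, PV = 11.673152
  t = 1.0000: CF_t = 12.000000, DF = 0.946267, PV = 11.355206
  t = 1.5000: CF_t = 12.000000, DF = 0.920493, PV = 11.045920
  t = 2.0000: CF_t = 12.000000, DF = 0.895422, PV = 10.745059
  t = 2.5000: CF_t = 12.000000, DF = 0.871033, PV = 10.452392
  t = 3.0000: CF_t = 12.000000, DF = 0.847308, PV = 10.167696
  t = 3.5000: CF_t = 12.000000, DF = 0.824230, PV = 9.890755
  t = 4.0000: CF_t = 12.000000, DF = 0.801780, PV = 9.621357
  t = 4.5000: CF_t = 12.000000, DF = 0.779941, PV = 9.359297
  t = 5.0000: CF_t = 12.000000, DF = 0.758698, PV = 9.104374
  t = 5.5000: CF_t = 12.000000, DF = 0.738033, PV = 8.856395
  t = 6.0000: CF_t = 12.000000, DF = 0.717931, PV = 8.615170
  t = 6.5000: CF_t = 12.000000, DF = 0.698376, PV = 8.380516
  t = 7.0000: CF_t = 12.000000, DF = 0.679354, PV = 8.152253
  t = 7.5000: CF_t = 12.000000, DF = 0.660851, PV = 7.930207
  t = 8.0000: CF_t = 12.000000, DF = 0.642851, PV = 7.714209
  t = 8.5000: CF_t = 12.000000, DF = 0.625341, PV = 7.504095
  t = 9.0000: CF_t = 12.000000, DF = 0.608309, PV = 7.299703
  t = 9.5000: CF_t = 12.000000, DF = 0.591740, PV = 7.100878
  t = 10.0000: CF_t = 1012.000000, DF = 0.575622, PV = 582.529897
Price P = sum_t PV_t = 757.498530
Convexity numerator sum_t t*(t + 1/m) * CF_t / (1+y/m)^(m*t + 2):
  t = 0.5000: term = 5.522960
  t = 1.0000: term = 16.117588
  t = 1.5000: term = 31.357175
  t = 2.0000: term = 50.838481
  t = 2.5000: term = 74.180662
  t = 3.0000: term = 101.024248
  t = 3.5000: term = 131.030154
  t = 4.0000: term = 163.878736
  t = 4.5000: term = 199.268891
  t = 5.0000: term = 236.917185
  t = 5.5000: term = 276.557025
  t = 6.0000: term = 317.937861
  t = 6.5000: term = 360.824421
  t = 7.0000: term = 404.995982
  t = 7.5000: term = 450.245672
  t = 8.0000: term = 496.379794
  t = 8.5000: term = 543.217188
  t = 9.0000: term = 590.588611
  t = 9.5000: term = 638.336155
  t = 10.0000: term = 57879.035990
Convexity = (1/P) * sum = 62968.254778 / 757.498530 = 83.126570


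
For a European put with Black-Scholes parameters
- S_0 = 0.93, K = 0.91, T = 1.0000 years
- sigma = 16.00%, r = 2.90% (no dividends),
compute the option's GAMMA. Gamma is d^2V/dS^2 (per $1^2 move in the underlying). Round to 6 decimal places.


d1 = 0.3971249165; d2 = 0.2371249165
phi(d1) = 0.3686923831; exp(-qT) = 1.0000000000; exp(-rT) = 0.9714164645
Gamma = exp(-qT) * phi(d1) / (S * sigma * sqrt(T)) = 1.0000000000 * 0.3686923831 / (0.9300 * 0.1600 * 1.0000000000) = 2.477771

Answer: Gamma = 2.477771


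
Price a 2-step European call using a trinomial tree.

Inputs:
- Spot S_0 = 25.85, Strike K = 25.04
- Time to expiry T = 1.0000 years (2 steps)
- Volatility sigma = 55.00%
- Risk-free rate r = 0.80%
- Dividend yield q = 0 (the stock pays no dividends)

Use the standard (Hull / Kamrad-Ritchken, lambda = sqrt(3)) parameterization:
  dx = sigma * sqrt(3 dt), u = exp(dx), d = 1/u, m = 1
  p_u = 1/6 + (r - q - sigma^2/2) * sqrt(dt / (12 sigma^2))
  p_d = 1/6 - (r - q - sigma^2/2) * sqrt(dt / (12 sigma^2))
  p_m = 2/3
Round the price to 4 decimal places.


dt = T/N = 0.500000; dx = sigma*sqrt(3*dt) = 0.673610
u = exp(dx) = 1.961304; d = 1/u = 0.509865
p_u = 0.113502, p_m = 0.666667, p_d = 0.219832
Discount per step: exp(-r*dt) = 0.996008
Stock lattice S(k, j) with j the centered position index:
  k=0: S(0,+0) = 25.8500
  k=1: S(1,-1) = 13.1800; S(1,+0) = 25.8500; S(1,+1) = 50.6997
  k=2: S(2,-2) = 6.7200; S(2,-1) = 13.1800; S(2,+0) = 25.8500; S(2,+1) = 50.6997; S(2,+2) = 99.4376
Terminal payoffs V(N, j) = max(S_T - K, 0):
  V(2,-2) = 0.000000; V(2,-1) = 0.000000; V(2,+0) = 0.810000; V(2,+1) = 25.659715; V(2,+2) = 74.397565
Backward induction: V(k, j) = exp(-r*dt) * [p_u * V(k+1, j+1) + p_m * V(k+1, j) + p_d * V(k+1, j-1)]
  V(1,-1) = exp(-r*dt) * [p_u*0.810000 + p_m*0.000000 + p_d*0.000000] = 0.091569
  V(1,+0) = exp(-r*dt) * [p_u*25.659715 + p_m*0.810000 + p_d*0.000000] = 3.438637
  V(1,+1) = exp(-r*dt) * [p_u*74.397565 + p_m*25.659715 + p_d*0.810000] = 25.626074
  V(0,+0) = exp(-r*dt) * [p_u*25.626074 + p_m*3.438637 + p_d*0.091569] = 5.200312

Answer: Price = V(0,0) = 5.2003


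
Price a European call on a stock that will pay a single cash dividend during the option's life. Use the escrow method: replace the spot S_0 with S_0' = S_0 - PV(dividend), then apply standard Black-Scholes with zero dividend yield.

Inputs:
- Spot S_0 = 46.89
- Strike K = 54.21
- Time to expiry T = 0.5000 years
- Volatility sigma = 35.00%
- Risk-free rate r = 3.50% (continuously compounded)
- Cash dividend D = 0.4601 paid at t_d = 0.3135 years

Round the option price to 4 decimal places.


Answer: Price = 2.2239

Derivation:
PV(D) = D * exp(-r * t_d) = 0.4601 * 0.98908748 = 0.45507915
S_0' = S_0 - PV(D) = 46.8900 - 0.45507915 = 46.43492085
d1 = (ln(S_0'/K) + (r + sigma^2/2)*T) / (sigma*sqrt(T)) = -0.43108709
d2 = d1 - sigma*sqrt(T) = -0.67857447
exp(-rT) = 0.98265224
N(d1) = 0.33320252; N(d2) = 0.24870376
C = S_0' * N(d1) - K * exp(-rT) * N(d2) = 46.43492085 * 0.33320252 - 54.2100 * 0.98265224 * 0.24870376 = 2.2239


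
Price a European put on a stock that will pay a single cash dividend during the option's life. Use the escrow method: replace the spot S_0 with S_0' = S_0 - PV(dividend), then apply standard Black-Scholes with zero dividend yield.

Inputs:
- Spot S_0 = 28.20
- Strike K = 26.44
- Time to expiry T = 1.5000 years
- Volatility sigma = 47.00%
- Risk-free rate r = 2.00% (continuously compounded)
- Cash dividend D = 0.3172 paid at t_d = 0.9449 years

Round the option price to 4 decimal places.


Answer: Price = 5.0111

Derivation:
PV(D) = D * exp(-r * t_d) = 0.3172 * 0.98127945 = 0.31126184
S_0' = S_0 - PV(D) = 28.2000 - 0.31126184 = 27.88873816
d1 = (ln(S_0'/K) + (r + sigma^2/2)*T) / (sigma*sqrt(T)) = 0.43260411
d2 = d1 - sigma*sqrt(T) = -0.14302598
exp(-rT) = 0.97044553
N(-d1) = 0.33265120; N(-d2) = 0.55686517
P = K * exp(-rT) * N(-d2) - S_0' * N(-d1) = 26.4400 * 0.97044553 * 0.55686517 - 27.88873816 * 0.33265120 = 5.0111


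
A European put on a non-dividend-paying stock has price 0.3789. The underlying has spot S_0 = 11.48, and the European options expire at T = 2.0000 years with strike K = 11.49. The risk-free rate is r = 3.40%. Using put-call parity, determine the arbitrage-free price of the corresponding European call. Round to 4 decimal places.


Put-call parity: C - P = S_0 * exp(-qT) - K * exp(-rT).
S_0 * exp(-qT) = 11.4800 * 1.00000000 = 11.48000000
K * exp(-rT) = 11.4900 * 0.93426047 = 10.73465284
C = P + S*exp(-qT) - K*exp(-rT)
C = 0.3789 + 11.48000000 - 10.73465284 = 1.1242

Answer: Call price = 1.1242


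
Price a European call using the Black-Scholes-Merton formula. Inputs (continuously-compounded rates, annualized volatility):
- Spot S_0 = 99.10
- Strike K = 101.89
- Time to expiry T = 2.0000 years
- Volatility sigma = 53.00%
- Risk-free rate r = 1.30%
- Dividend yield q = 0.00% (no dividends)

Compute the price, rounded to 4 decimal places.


Answer: Price = 28.8918

Derivation:
d1 = (ln(S/K) + (r - q + 0.5*sigma^2) * T) / (sigma * sqrt(T)) = 0.37241265
d2 = d1 - sigma * sqrt(T) = -0.37712054
exp(-rT) = 0.97433509; exp(-qT) = 1.00000000
C = S_0 * exp(-qT) * N(d1) - K * exp(-rT) * N(d2)
N(d1) = 0.64520718; N(d2) = 0.35304201
C = 99.1000 * 1.00000000 * 0.64520718 - 101.8900 * 0.97433509 * 0.35304201 = 28.8918


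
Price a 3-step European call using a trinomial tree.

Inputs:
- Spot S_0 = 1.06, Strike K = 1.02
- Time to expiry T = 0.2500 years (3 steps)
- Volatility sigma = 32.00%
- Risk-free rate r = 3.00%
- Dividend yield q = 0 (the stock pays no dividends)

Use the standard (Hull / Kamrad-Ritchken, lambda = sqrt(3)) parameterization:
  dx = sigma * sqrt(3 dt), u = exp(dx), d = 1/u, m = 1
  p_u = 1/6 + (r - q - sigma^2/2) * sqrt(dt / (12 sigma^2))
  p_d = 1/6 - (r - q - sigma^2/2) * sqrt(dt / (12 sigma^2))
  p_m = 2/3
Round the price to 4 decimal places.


dt = T/N = 0.083333; dx = sigma*sqrt(3*dt) = 0.160000
u = exp(dx) = 1.173511; d = 1/u = 0.852144
p_u = 0.161146, p_m = 0.666667, p_d = 0.172187
Discount per step: exp(-r*dt) = 0.997503
Stock lattice S(k, j) with j the centered position index:
  k=0: S(0,+0) = 1.0600
  k=1: S(1,-1) = 0.9033; S(1,+0) = 1.0600; S(1,+1) = 1.2439
  k=2: S(2,-2) = 0.7697; S(2,-1) = 0.9033; S(2,+0) = 1.0600; S(2,+1) = 1.2439; S(2,+2) = 1.4598
  k=3: S(3,-3) = 0.6559; S(3,-2) = 0.7697; S(3,-1) = 0.9033; S(3,+0) = 1.0600; S(3,+1) = 1.2439; S(3,+2) = 1.4598; S(3,+3) = 1.7130
Terminal payoffs V(N, j) = max(S_T - K, 0):
  V(3,-3) = 0.000000; V(3,-2) = 0.000000; V(3,-1) = 0.000000; V(3,+0) = 0.040000; V(3,+1) = 0.223922; V(3,+2) = 0.439755; V(3,+3) = 0.693039
Backward induction: V(k, j) = exp(-r*dt) * [p_u * V(k+1, j+1) + p_m * V(k+1, j) + p_d * V(k+1, j-1)]
  V(2,-2) = exp(-r*dt) * [p_u*0.000000 + p_m*0.000000 + p_d*0.000000] = 0.000000
  V(2,-1) = exp(-r*dt) * [p_u*0.040000 + p_m*0.000000 + p_d*0.000000] = 0.006430
  V(2,+0) = exp(-r*dt) * [p_u*0.223922 + p_m*0.040000 + p_d*0.000000] = 0.062594
  V(2,+1) = exp(-r*dt) * [p_u*0.439755 + p_m*0.223922 + p_d*0.040000] = 0.226466
  V(2,+2) = exp(-r*dt) * [p_u*0.693039 + p_m*0.439755 + p_d*0.223922] = 0.442300
  V(1,-1) = exp(-r*dt) * [p_u*0.062594 + p_m*0.006430 + p_d*0.000000] = 0.014337
  V(1,+0) = exp(-r*dt) * [p_u*0.226466 + p_m*0.062594 + p_d*0.006430] = 0.079132
  V(1,+1) = exp(-r*dt) * [p_u*0.442300 + p_m*0.226466 + p_d*0.062594] = 0.232448
  V(0,+0) = exp(-r*dt) * [p_u*0.232448 + p_m*0.079132 + p_d*0.014337] = 0.092450

Answer: Price = V(0,0) = 0.0925


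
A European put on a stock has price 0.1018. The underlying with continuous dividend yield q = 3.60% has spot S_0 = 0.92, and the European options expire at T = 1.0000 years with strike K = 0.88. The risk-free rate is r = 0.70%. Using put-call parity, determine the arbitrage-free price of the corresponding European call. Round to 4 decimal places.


Answer: Call price = 0.1154

Derivation:
Put-call parity: C - P = S_0 * exp(-qT) - K * exp(-rT).
S_0 * exp(-qT) = 0.9200 * 0.96464029 = 0.88746907
K * exp(-rT) = 0.8800 * 0.99302444 = 0.87386151
C = P + S*exp(-qT) - K*exp(-rT)
C = 0.1018 + 0.88746907 - 0.87386151 = 0.1154


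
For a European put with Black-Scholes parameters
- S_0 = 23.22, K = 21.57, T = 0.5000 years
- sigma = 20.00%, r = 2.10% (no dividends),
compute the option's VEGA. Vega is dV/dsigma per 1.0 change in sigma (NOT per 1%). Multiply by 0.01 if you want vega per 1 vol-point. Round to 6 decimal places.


d1 = 0.6661689463; d2 = 0.5247475901
phi(d1) = 0.3195539807; exp(-qT) = 1.0000000000; exp(-rT) = 0.9895549326
Vega = S * exp(-qT) * phi(d1) * sqrt(T) = 23.2200 * 1.0000000000 * 0.3195539807 * 0.7071067812 = 5.246763

Answer: Vega = 5.246763


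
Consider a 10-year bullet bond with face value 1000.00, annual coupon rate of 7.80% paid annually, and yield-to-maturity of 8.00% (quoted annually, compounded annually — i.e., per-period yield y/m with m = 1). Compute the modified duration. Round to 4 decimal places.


Answer: Modified duration = 6.7400

Derivation:
Coupon per period c = face * coupon_rate / m = 78.000000
Periods per year m = 1; per-period yield y/m = 0.080000
Number of cashflows N = 10
Cashflows (t years, CF_t, discount factor 1/(1+y/m)^(m*t), PV):
  t = 1.0000: CF_t = 78.000000, DF = 0.925926, PV = 72.222222
  t = 2.0000: CF_t = 78.000000, DF = 0.857339, PV = 66.872428
  t = 3.0000: CF_t = 78.000000, DF = 0.793832, PV = 61.918915
  t = 4.0000: CF_t = 78.000000, DF = 0.735030, PV = 57.332329
  t = 5.0000: CF_t = 78.000000, DF = 0.680583, PV = 53.085489
  t = 6.0000: CF_t = 78.000000, DF = 0.630170, PV = 49.153231
  t = 7.0000: CF_t = 78.000000, DF = 0.583490, PV = 45.512251
  t = 8.0000: CF_t = 78.000000, DF = 0.540269, PV = 42.140973
  t = 9.0000: CF_t = 78.000000, DF = 0.500249, PV = 39.019419
  t = 10.0000: CF_t = 1078.000000, DF = 0.463193, PV = 499.322580
Price P = sum_t PV_t = 986.579837
First compute Macaulay numerator sum_t t * PV_t:
  t * PV_t at t = 1.0000: 72.222222
  t * PV_t at t = 2.0000: 133.744856
  t * PV_t at t = 3.0000: 185.756744
  t * PV_t at t = 4.0000: 229.329314
  t * PV_t at t = 5.0000: 265.427447
  t * PV_t at t = 6.0000: 294.919385
  t * PV_t at t = 7.0000: 318.585756
  t * PV_t at t = 8.0000: 337.127784
  t * PV_t at t = 9.0000: 351.174775
  t * PV_t at t = 10.0000: 4993.225802
Macaulay duration D = 7181.514085 / 986.579837 = 7.279202
Modified duration = D / (1 + y/m) = 7.279202 / (1 + 0.080000) = 6.740002


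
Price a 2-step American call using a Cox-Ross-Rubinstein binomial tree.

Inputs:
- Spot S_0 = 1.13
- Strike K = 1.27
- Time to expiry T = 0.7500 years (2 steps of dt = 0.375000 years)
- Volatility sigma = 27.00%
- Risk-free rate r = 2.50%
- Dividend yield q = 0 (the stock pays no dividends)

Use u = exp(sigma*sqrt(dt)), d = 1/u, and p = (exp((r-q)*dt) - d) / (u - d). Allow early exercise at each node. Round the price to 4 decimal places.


Answer: Price = V(0,0) = 0.0705

Derivation:
dt = T/N = 0.375000
u = exp(sigma*sqrt(dt)) = 1.179795; d = 1/u = 0.847605
p = (exp((r-q)*dt) - d) / (u - d) = 0.487113
Discount per step: exp(-r*dt) = 0.990669
Stock lattice S(k, i) with i counting down-moves:
  k=0: S(0,0) = 1.1300
  k=1: S(1,0) = 1.3332; S(1,1) = 0.9578
  k=2: S(2,0) = 1.5729; S(2,1) = 1.1300; S(2,2) = 0.8118
Terminal payoffs V(N, i) = max(S_T - K, 0):
  V(2,0) = 0.302865; V(2,1) = 0.000000; V(2,2) = 0.000000
Backward induction: V(k, i) = exp(-r*dt) * [p * V(k+1, i) + (1-p) * V(k+1, i+1)]; then take max(V_cont, immediate exercise) for American.
  V(1,0) = exp(-r*dt) * [p*0.302865 + (1-p)*0.000000] = 0.146153; exercise = 0.063168; V(1,0) = max -> 0.146153
  V(1,1) = exp(-r*dt) * [p*0.000000 + (1-p)*0.000000] = 0.000000; exercise = 0.000000; V(1,1) = max -> 0.000000
  V(0,0) = exp(-r*dt) * [p*0.146153 + (1-p)*0.000000] = 0.070529; exercise = 0.000000; V(0,0) = max -> 0.070529


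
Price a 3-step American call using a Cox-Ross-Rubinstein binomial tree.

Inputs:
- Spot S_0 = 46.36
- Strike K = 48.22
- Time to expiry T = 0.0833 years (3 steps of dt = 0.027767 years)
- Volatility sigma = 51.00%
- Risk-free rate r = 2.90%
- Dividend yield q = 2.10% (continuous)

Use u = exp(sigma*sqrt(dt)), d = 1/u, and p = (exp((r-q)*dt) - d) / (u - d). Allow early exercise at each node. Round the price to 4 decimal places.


Answer: Price = V(0,0) = 2.0883

Derivation:
dt = T/N = 0.027767
u = exp(sigma*sqrt(dt)) = 1.088699; d = 1/u = 0.918528
p = (exp((r-q)*dt) - d) / (u - d) = 0.480073
Discount per step: exp(-r*dt) = 0.999195
Stock lattice S(k, i) with i counting down-moves:
  k=0: S(0,0) = 46.3600
  k=1: S(1,0) = 50.4721; S(1,1) = 42.5830
  k=2: S(2,0) = 54.9489; S(2,1) = 46.3600; S(2,2) = 39.1136
  k=3: S(3,0) = 59.8227; S(3,1) = 50.4721; S(3,2) = 42.5830; S(3,3) = 35.9270
Terminal payoffs V(N, i) = max(S_T - K, 0):
  V(3,0) = 11.602749; V(3,1) = 2.252065; V(3,2) = 0.000000; V(3,3) = 0.000000
Backward induction: V(k, i) = exp(-r*dt) * [p * V(k+1, i) + (1-p) * V(k+1, i+1)]; then take max(V_cont, immediate exercise) for American.
  V(2,0) = exp(-r*dt) * [p*11.602749 + (1-p)*2.252065] = 6.735646; exercise = 6.728864; V(2,0) = max -> 6.735646
  V(2,1) = exp(-r*dt) * [p*2.252065 + (1-p)*0.000000] = 1.080284; exercise = 0.000000; V(2,1) = max -> 1.080284
  V(2,2) = exp(-r*dt) * [p*0.000000 + (1-p)*0.000000] = 0.000000; exercise = 0.000000; V(2,2) = max -> 0.000000
  V(1,0) = exp(-r*dt) * [p*6.735646 + (1-p)*1.080284] = 3.792213; exercise = 2.252065; V(1,0) = max -> 3.792213
  V(1,1) = exp(-r*dt) * [p*1.080284 + (1-p)*0.000000] = 0.518197; exercise = 0.000000; V(1,1) = max -> 0.518197
  V(0,0) = exp(-r*dt) * [p*3.792213 + (1-p)*0.518197] = 2.088280; exercise = 0.000000; V(0,0) = max -> 2.088280


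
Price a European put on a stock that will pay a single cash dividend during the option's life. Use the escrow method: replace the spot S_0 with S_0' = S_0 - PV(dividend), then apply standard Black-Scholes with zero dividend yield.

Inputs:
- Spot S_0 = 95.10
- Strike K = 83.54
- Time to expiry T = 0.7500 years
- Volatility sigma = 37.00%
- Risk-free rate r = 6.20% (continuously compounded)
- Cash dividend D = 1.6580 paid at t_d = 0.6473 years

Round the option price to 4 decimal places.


PV(D) = D * exp(-r * t_d) = 1.6580 * 0.96066205 = 1.59277767
S_0' = S_0 - PV(D) = 95.1000 - 1.59277767 = 93.50722233
d1 = (ln(S_0'/K) + (r + sigma^2/2)*T) / (sigma*sqrt(T)) = 0.65708895
d2 = d1 - sigma*sqrt(T) = 0.33665955
exp(-rT) = 0.95456456
N(-d1) = 0.25556186; N(-d2) = 0.36818678
P = K * exp(-rT) * N(-d2) - S_0' * N(-d1) = 83.5400 * 0.95456456 * 0.36818678 - 93.50722233 * 0.25556186 = 5.4639

Answer: Price = 5.4639


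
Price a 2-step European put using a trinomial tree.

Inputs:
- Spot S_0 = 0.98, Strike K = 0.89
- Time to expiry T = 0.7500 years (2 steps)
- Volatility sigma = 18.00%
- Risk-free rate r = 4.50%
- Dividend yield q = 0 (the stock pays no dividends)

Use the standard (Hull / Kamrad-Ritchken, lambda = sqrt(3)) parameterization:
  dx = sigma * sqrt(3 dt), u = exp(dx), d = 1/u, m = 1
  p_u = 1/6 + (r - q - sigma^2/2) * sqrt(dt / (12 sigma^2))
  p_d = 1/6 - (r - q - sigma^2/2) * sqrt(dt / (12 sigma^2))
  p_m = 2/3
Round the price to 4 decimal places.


dt = T/N = 0.375000; dx = sigma*sqrt(3*dt) = 0.190919
u = exp(dx) = 1.210361; d = 1/u = 0.826200
p_u = 0.194951, p_m = 0.666667, p_d = 0.138382
Discount per step: exp(-r*dt) = 0.983267
Stock lattice S(k, j) with j the centered position index:
  k=0: S(0,+0) = 0.9800
  k=1: S(1,-1) = 0.8097; S(1,+0) = 0.9800; S(1,+1) = 1.1862
  k=2: S(2,-2) = 0.6690; S(2,-1) = 0.8097; S(2,+0) = 0.9800; S(2,+1) = 1.1862; S(2,+2) = 1.4357
Terminal payoffs V(N, j) = max(K - S_T, 0):
  V(2,-2) = 0.221046; V(2,-1) = 0.080324; V(2,+0) = 0.000000; V(2,+1) = 0.000000; V(2,+2) = 0.000000
Backward induction: V(k, j) = exp(-r*dt) * [p_u * V(k+1, j+1) + p_m * V(k+1, j) + p_d * V(k+1, j-1)]
  V(1,-1) = exp(-r*dt) * [p_u*0.000000 + p_m*0.080324 + p_d*0.221046] = 0.082731
  V(1,+0) = exp(-r*dt) * [p_u*0.000000 + p_m*0.000000 + p_d*0.080324] = 0.010929
  V(1,+1) = exp(-r*dt) * [p_u*0.000000 + p_m*0.000000 + p_d*0.000000] = 0.000000
  V(0,+0) = exp(-r*dt) * [p_u*0.000000 + p_m*0.010929 + p_d*0.082731] = 0.018421

Answer: Price = V(0,0) = 0.0184


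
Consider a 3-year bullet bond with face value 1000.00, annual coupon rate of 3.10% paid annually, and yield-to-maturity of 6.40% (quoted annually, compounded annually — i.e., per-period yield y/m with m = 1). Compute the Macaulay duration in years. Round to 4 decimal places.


Answer: Macaulay duration = 2.9061 years

Derivation:
Coupon per period c = face * coupon_rate / m = 31.000000
Periods per year m = 1; per-period yield y/m = 0.064000
Number of cashflows N = 3
Cashflows (t years, CF_t, discount factor 1/(1+y/m)^(m*t), PV):
  t = 1.0000: CF_t = 31.000000, DF = 0.939850, PV = 29.135338
  t = 2.0000: CF_t = 31.000000, DF = 0.883317, PV = 27.382837
  t = 3.0000: CF_t = 1031.000000, DF = 0.830185, PV = 855.921196
Price P = sum_t PV_t = 912.439371
Macaulay numerator sum_t t * PV_t:
  t * PV_t at t = 1.0000: 29.135338
  t * PV_t at t = 2.0000: 54.765674
  t * PV_t at t = 3.0000: 2567.763588
Macaulay duration D = (sum_t t * PV_t) / P = 2651.664600 / 912.439371 = 2.906127


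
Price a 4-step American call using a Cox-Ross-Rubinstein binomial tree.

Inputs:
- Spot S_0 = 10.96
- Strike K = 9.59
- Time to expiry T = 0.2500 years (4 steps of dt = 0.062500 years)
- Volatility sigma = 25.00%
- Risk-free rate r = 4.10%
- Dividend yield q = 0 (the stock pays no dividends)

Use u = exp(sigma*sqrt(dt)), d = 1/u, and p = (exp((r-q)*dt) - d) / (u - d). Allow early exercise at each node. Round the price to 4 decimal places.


Answer: Price = V(0,0) = 1.5305

Derivation:
dt = T/N = 0.062500
u = exp(sigma*sqrt(dt)) = 1.064494; d = 1/u = 0.939413
p = (exp((r-q)*dt) - d) / (u - d) = 0.504893
Discount per step: exp(-r*dt) = 0.997441
Stock lattice S(k, i) with i counting down-moves:
  k=0: S(0,0) = 10.9600
  k=1: S(1,0) = 11.6669; S(1,1) = 10.2960
  k=2: S(2,0) = 12.4193; S(2,1) = 10.9600; S(2,2) = 9.6722
  k=3: S(3,0) = 13.2203; S(3,1) = 11.6669; S(3,2) = 10.2960; S(3,3) = 9.0862
  k=4: S(4,0) = 14.0729; S(4,1) = 12.4193; S(4,2) = 10.9600; S(4,3) = 9.6722; S(4,4) = 8.5357
Terminal payoffs V(N, i) = max(S_T - K, 0):
  V(4,0) = 4.482919; V(4,1) = 2.829307; V(4,2) = 1.370000; V(4,3) = 0.082166; V(4,4) = 0.000000
Backward induction: V(k, i) = exp(-r*dt) * [p * V(k+1, i) + (1-p) * V(k+1, i+1)]; then take max(V_cont, immediate exercise) for American.
  V(3,0) = exp(-r*dt) * [p*4.482919 + (1-p)*2.829307] = 3.654826; exercise = 3.630284; V(3,0) = max -> 3.654826
  V(3,1) = exp(-r*dt) * [p*2.829307 + (1-p)*1.370000] = 2.101402; exercise = 2.076859; V(3,1) = max -> 2.101402
  V(3,2) = exp(-r*dt) * [p*1.370000 + (1-p)*0.082166] = 0.730510; exercise = 0.705967; V(3,2) = max -> 0.730510
  V(3,3) = exp(-r*dt) * [p*0.082166 + (1-p)*0.000000] = 0.041379; exercise = 0.000000; V(3,3) = max -> 0.041379
  V(2,0) = exp(-r*dt) * [p*3.654826 + (1-p)*2.101402] = 2.878330; exercise = 2.829307; V(2,0) = max -> 2.878330
  V(2,1) = exp(-r*dt) * [p*2.101402 + (1-p)*0.730510] = 1.419023; exercise = 1.370000; V(2,1) = max -> 1.419023
  V(2,2) = exp(-r*dt) * [p*0.730510 + (1-p)*0.041379] = 0.388320; exercise = 0.082166; V(2,2) = max -> 0.388320
  V(1,0) = exp(-r*dt) * [p*2.878330 + (1-p)*1.419023] = 2.150300; exercise = 2.076859; V(1,0) = max -> 2.150300
  V(1,1) = exp(-r*dt) * [p*1.419023 + (1-p)*0.388320] = 0.906389; exercise = 0.705967; V(1,1) = max -> 0.906389
  V(0,0) = exp(-r*dt) * [p*2.150300 + (1-p)*0.906389] = 1.530504; exercise = 1.370000; V(0,0) = max -> 1.530504


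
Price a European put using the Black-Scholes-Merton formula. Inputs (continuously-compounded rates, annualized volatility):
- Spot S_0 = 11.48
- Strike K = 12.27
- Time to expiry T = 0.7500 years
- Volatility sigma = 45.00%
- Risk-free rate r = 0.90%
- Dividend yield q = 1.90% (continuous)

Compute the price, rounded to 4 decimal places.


Answer: Price = 2.2829

Derivation:
d1 = (ln(S/K) + (r - q + 0.5*sigma^2) * T) / (sigma * sqrt(T)) = 0.00484110
d2 = d1 - sigma * sqrt(T) = -0.38487033
exp(-rT) = 0.99327273; exp(-qT) = 0.98585105
P = K * exp(-rT) * N(-d2) - S_0 * exp(-qT) * N(-d1)
N(-d1) = 0.49806869; N(-d2) = 0.64983326
P = 12.2700 * 0.99327273 * 0.64983326 - 11.4800 * 0.98585105 * 0.49806869 = 2.2829


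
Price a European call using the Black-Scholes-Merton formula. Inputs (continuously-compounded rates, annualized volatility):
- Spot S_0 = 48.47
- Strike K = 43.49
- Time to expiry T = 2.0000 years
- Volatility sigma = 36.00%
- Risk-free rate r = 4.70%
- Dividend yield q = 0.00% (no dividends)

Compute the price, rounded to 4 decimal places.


d1 = (ln(S/K) + (r - q + 0.5*sigma^2) * T) / (sigma * sqrt(T)) = 0.65213713
d2 = d1 - sigma * sqrt(T) = 0.14302025
exp(-rT) = 0.91028276; exp(-qT) = 1.00000000
C = S_0 * exp(-qT) * N(d1) - K * exp(-rT) * N(d2)
N(d1) = 0.74284364; N(d2) = 0.55686291
C = 48.4700 * 1.00000000 * 0.74284364 - 43.4900 * 0.91028276 * 0.55686291 = 13.9604

Answer: Price = 13.9604


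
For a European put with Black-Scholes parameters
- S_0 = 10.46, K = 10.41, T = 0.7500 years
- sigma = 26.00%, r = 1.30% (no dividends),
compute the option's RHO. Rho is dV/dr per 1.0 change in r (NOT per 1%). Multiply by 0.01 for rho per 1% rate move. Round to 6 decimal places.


Answer: Rho = -4.013879

Derivation:
d1 = 0.1771647088; d2 = -0.0480018962
phi(d1) = 0.3927302851; exp(-qT) = 1.0000000000; exp(-rT) = 0.9902973771
N(-d2) = 0.5191426343
Rho = -K*T*exp(-rT)*N(-d2) = -10.4100 * 0.7500 * 0.9902973771 * 0.5191426343 = -4.013879


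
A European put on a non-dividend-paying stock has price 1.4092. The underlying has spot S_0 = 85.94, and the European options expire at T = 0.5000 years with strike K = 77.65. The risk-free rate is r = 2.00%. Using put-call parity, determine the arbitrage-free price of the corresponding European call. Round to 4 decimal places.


Put-call parity: C - P = S_0 * exp(-qT) - K * exp(-rT).
S_0 * exp(-qT) = 85.9400 * 1.00000000 = 85.94000000
K * exp(-rT) = 77.6500 * 0.99004983 = 76.87736959
C = P + S*exp(-qT) - K*exp(-rT)
C = 1.4092 + 85.94000000 - 76.87736959 = 10.4718

Answer: Call price = 10.4718


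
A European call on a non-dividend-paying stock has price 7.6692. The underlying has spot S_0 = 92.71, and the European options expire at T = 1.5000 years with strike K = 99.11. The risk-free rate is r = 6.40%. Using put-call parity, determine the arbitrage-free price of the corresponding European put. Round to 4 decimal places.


Put-call parity: C - P = S_0 * exp(-qT) - K * exp(-rT).
S_0 * exp(-qT) = 92.7100 * 1.00000000 = 92.71000000
K * exp(-rT) = 99.1100 * 0.90846402 = 90.03786863
P = C - S*exp(-qT) + K*exp(-rT)
P = 7.6692 - 92.71000000 + 90.03786863 = 4.9971

Answer: Put price = 4.9971


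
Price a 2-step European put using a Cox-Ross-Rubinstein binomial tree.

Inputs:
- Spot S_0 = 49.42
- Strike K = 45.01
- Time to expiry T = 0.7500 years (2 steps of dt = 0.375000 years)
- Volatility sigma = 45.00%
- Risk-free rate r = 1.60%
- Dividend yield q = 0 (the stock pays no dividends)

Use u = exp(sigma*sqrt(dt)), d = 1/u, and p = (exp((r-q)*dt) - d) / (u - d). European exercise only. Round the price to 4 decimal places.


Answer: Price = V(0,0) = 5.0794

Derivation:
dt = T/N = 0.375000
u = exp(sigma*sqrt(dt)) = 1.317278; d = 1/u = 0.759141
p = (exp((r-q)*dt) - d) / (u - d) = 0.442323
Discount per step: exp(-r*dt) = 0.994018
Stock lattice S(k, i) with i counting down-moves:
  k=0: S(0,0) = 49.4200
  k=1: S(1,0) = 65.0999; S(1,1) = 37.5168
  k=2: S(2,0) = 85.7547; S(2,1) = 49.4200; S(2,2) = 28.4805
Terminal payoffs V(N, i) = max(K - S_T, 0):
  V(2,0) = 0.000000; V(2,1) = 0.000000; V(2,2) = 16.529490
Backward induction: V(k, i) = exp(-r*dt) * [p * V(k+1, i) + (1-p) * V(k+1, i+1)].
  V(1,0) = exp(-r*dt) * [p*0.000000 + (1-p)*0.000000] = 0.000000
  V(1,1) = exp(-r*dt) * [p*0.000000 + (1-p)*16.529490] = 9.162971
  V(0,0) = exp(-r*dt) * [p*0.000000 + (1-p)*9.162971] = 5.079409


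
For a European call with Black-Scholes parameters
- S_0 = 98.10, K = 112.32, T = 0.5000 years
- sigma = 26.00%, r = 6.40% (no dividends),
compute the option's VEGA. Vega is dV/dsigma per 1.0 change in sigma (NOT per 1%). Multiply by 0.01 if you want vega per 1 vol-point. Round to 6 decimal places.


d1 = -0.4703052800; d2 = -0.6541530431
phi(d1) = 0.3571740570; exp(-qT) = 1.0000000000; exp(-rT) = 0.9685065821
Vega = S * exp(-qT) * phi(d1) * sqrt(T) = 98.1000 * 1.0000000000 * 0.3571740570 * 0.7071067812 = 24.776155

Answer: Vega = 24.776155


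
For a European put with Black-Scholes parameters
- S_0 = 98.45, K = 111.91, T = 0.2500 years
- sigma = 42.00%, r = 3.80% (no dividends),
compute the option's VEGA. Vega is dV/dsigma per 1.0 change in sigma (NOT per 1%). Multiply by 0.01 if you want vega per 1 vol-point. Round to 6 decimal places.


Answer: Vega = 17.666523

Derivation:
d1 = -0.4599817702; d2 = -0.6699817702
phi(d1) = 0.3588933005; exp(-qT) = 1.0000000000; exp(-rT) = 0.9905449824
Vega = S * exp(-qT) * phi(d1) * sqrt(T) = 98.4500 * 1.0000000000 * 0.3588933005 * 0.5000000000 = 17.666523


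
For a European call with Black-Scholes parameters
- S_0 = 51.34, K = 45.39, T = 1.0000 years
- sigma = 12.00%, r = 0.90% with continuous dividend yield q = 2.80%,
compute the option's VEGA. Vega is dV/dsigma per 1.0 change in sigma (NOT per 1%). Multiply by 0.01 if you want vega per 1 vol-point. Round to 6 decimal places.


Answer: Vega = 12.946140

Derivation:
d1 = 0.9281529915; d2 = 0.8081529915
phi(d1) = 0.2593251703; exp(-qT) = 0.9723883668; exp(-rT) = 0.9910403788
Vega = S * exp(-qT) * phi(d1) * sqrt(T) = 51.3400 * 0.9723883668 * 0.2593251703 * 1.0000000000 = 12.946140


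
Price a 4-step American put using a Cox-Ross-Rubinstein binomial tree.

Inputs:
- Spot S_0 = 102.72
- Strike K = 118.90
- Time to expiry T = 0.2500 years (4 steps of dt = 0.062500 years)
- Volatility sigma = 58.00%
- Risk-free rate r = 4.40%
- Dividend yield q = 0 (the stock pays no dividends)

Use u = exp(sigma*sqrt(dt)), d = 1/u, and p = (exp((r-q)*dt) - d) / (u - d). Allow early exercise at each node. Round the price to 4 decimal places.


dt = T/N = 0.062500
u = exp(sigma*sqrt(dt)) = 1.156040; d = 1/u = 0.865022
p = (exp((r-q)*dt) - d) / (u - d) = 0.473276
Discount per step: exp(-r*dt) = 0.997254
Stock lattice S(k, i) with i counting down-moves:
  k=0: S(0,0) = 102.7200
  k=1: S(1,0) = 118.7484; S(1,1) = 88.8551
  k=2: S(2,0) = 137.2778; S(2,1) = 102.7200; S(2,2) = 76.8616
  k=3: S(3,0) = 158.6986; S(3,1) = 118.7484; S(3,2) = 88.8551; S(3,3) = 66.4870
  k=4: S(4,0) = 183.4619; S(4,1) = 137.2778; S(4,2) = 102.7200; S(4,3) = 76.8616; S(4,4) = 57.5128
Terminal payoffs V(N, i) = max(K - S_T, 0):
  V(4,0) = 0.000000; V(4,1) = 0.000000; V(4,2) = 16.180000; V(4,3) = 42.038366; V(4,4) = 61.387240
Backward induction: V(k, i) = exp(-r*dt) * [p * V(k+1, i) + (1-p) * V(k+1, i+1)]; then take max(V_cont, immediate exercise) for American.
  V(3,0) = exp(-r*dt) * [p*0.000000 + (1-p)*0.000000] = 0.000000; exercise = 0.000000; V(3,0) = max -> 0.000000
  V(3,1) = exp(-r*dt) * [p*0.000000 + (1-p)*16.180000] = 8.498990; exercise = 0.151615; V(3,1) = max -> 8.498990
  V(3,2) = exp(-r*dt) * [p*16.180000 + (1-p)*42.038366] = 29.718384; exercise = 30.044910; V(3,2) = max -> 30.044910
  V(3,3) = exp(-r*dt) * [p*42.038366 + (1-p)*61.387240] = 52.086448; exercise = 52.412973; V(3,3) = max -> 52.412973
  V(2,0) = exp(-r*dt) * [p*0.000000 + (1-p)*8.498990] = 4.464328; exercise = 0.000000; V(2,0) = max -> 4.464328
  V(2,1) = exp(-r*dt) * [p*8.498990 + (1-p)*30.044910] = 19.793237; exercise = 16.180000; V(2,1) = max -> 19.793237
  V(2,2) = exp(-r*dt) * [p*30.044910 + (1-p)*52.412973] = 41.711841; exercise = 42.038366; V(2,2) = max -> 42.038366
  V(1,0) = exp(-r*dt) * [p*4.464328 + (1-p)*19.793237] = 12.503999; exercise = 0.151615; V(1,0) = max -> 12.503999
  V(1,1) = exp(-r*dt) * [p*19.793237 + (1-p)*42.038366] = 31.423746; exercise = 30.044910; V(1,1) = max -> 31.423746
  V(0,0) = exp(-r*dt) * [p*12.503999 + (1-p)*31.423746] = 22.407778; exercise = 16.180000; V(0,0) = max -> 22.407778

Answer: Price = V(0,0) = 22.4078
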